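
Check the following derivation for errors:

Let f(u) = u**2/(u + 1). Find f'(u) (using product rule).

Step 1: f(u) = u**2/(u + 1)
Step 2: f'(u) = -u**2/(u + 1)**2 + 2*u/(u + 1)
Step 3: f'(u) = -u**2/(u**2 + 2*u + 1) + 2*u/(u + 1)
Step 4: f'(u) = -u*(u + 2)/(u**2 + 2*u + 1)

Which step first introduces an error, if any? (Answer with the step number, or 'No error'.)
Step 4

Step 4 is incorrect due to a sign flip.
The step shows: -u*(u + 2)/(u**2 + 2*u + 1)
The correct value should be: u*(u + 2)/(u**2 + 2*u + 1)

Explanation: The sign of the whole expression was flipped: the term u*(u + 2)/(u**2 + 2*u + 1) was incorrectly written as -u*(u + 2)/(u**2 + 2*u + 1)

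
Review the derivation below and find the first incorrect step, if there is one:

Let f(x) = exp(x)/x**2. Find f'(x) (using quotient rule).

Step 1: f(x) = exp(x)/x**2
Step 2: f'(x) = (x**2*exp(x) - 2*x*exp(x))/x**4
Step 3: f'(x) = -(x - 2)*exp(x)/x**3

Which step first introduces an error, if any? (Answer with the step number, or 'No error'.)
Step 3

Step 3 is incorrect due to a sign flip.
The step shows: -(x - 2)*exp(x)/x**3
The correct value should be: (x - 2)*exp(x)/x**3

Explanation: The sign of the whole expression was flipped: the term (x - 2)*exp(x)/x**3 was incorrectly written as -(x - 2)*exp(x)/x**3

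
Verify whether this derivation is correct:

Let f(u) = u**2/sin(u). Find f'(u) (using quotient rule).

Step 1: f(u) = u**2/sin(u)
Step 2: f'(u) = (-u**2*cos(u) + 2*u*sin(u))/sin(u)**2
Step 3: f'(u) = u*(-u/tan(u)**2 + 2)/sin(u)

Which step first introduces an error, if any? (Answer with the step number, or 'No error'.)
Step 3

Step 3 is incorrect due to a wrong exponent.
The step shows: u*(-u/tan(u)**2 + 2)/sin(u)
The correct value should be: u*(-u/tan(u) + 2)/sin(u)

Explanation: The exponent -1 on tan(u) was incorrectly written as -2: the term u*(-u/tan(u) + 2)/sin(u) was incorrectly written as u*(-u/tan(u)**2 + 2)/sin(u)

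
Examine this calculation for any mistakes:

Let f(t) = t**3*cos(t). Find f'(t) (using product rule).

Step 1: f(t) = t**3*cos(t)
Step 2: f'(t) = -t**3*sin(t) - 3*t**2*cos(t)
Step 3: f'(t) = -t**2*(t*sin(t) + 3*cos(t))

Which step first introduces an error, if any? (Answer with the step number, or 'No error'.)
Step 2

Step 2 is incorrect due to a sign flip.
The step shows: -t**3*sin(t) - 3*t**2*cos(t)
The correct value should be: -t**3*sin(t) + 3*t**2*cos(t)

Explanation: The sign of one term was flipped: the term 3*t**2*cos(t) was incorrectly written as -3*t**2*cos(t)
The later steps are derived from this incorrect expression, so the error originates in Step 2.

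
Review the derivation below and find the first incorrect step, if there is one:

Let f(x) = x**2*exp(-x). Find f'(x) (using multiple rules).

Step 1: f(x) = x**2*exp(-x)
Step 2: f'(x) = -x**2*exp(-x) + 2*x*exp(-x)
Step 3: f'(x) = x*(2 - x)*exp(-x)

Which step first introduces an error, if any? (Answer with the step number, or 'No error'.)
No error

All steps in this derivation are correct.
The final answer f'(x) = x*(2 - x)*exp(-x) is valid.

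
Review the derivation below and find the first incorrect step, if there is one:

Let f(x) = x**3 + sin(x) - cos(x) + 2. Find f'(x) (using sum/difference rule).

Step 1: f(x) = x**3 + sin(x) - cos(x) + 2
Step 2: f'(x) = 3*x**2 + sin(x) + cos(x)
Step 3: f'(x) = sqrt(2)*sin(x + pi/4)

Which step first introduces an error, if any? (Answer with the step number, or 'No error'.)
Step 3

Step 3 is incorrect due to a dropped term.
The step shows: sqrt(2)*sin(x + pi/4)
The correct value should be: 3*x**2 + sqrt(2)*sin(x + pi/4)

Explanation: A term was dropped: the term 3*x**2 was incorrectly omitted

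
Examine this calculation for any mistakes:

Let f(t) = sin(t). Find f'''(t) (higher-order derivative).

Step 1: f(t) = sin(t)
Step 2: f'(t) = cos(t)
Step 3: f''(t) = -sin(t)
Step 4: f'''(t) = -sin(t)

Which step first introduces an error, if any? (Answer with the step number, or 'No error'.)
Step 4

Step 4 is incorrect due to a wrong trig function.
The step shows: -sin(t)
The correct value should be: -cos(t)

Explanation: cos(t) was incorrectly written as sin(t): the term -cos(t) was incorrectly written as -sin(t)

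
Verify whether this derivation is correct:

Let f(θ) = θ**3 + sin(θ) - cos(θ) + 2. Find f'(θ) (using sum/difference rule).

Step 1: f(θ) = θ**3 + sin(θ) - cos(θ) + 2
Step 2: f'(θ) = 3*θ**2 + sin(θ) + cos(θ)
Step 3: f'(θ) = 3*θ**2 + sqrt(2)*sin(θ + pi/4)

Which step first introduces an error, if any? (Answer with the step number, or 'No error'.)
No error

All steps in this derivation are correct.
The final answer f'(θ) = 3*θ**2 + sqrt(2)*sin(θ + pi/4) is valid.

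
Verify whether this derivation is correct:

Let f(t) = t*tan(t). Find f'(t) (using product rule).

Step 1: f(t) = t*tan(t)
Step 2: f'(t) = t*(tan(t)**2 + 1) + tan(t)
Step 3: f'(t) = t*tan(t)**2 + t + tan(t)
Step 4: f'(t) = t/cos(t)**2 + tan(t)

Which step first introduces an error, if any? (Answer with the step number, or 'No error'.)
No error

All steps in this derivation are correct.
The final answer f'(t) = t/cos(t)**2 + tan(t) is valid.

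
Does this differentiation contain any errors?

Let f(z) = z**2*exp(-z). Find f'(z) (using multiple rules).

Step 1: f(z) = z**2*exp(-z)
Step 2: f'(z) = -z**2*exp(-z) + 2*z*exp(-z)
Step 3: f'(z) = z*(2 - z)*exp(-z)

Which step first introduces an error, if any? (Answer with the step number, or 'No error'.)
No error

All steps in this derivation are correct.
The final answer f'(z) = z*(2 - z)*exp(-z) is valid.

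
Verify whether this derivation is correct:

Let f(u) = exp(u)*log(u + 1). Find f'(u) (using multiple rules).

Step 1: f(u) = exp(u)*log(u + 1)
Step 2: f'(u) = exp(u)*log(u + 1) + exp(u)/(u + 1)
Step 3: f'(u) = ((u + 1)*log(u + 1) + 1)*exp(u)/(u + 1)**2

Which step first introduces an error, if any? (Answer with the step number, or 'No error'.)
Step 3

Step 3 is incorrect due to a wrong exponent.
The step shows: ((u + 1)*log(u + 1) + 1)*exp(u)/(u + 1)**2
The correct value should be: ((u + 1)*log(u + 1) + 1)*exp(u)/(u + 1)

Explanation: The exponent -1 on u + 1 was incorrectly written as -2: the term ((u + 1)*log(u + 1) + 1)*exp(u)/(u + 1) was incorrectly written as ((u + 1)*log(u + 1) + 1)*exp(u)/(u + 1)**2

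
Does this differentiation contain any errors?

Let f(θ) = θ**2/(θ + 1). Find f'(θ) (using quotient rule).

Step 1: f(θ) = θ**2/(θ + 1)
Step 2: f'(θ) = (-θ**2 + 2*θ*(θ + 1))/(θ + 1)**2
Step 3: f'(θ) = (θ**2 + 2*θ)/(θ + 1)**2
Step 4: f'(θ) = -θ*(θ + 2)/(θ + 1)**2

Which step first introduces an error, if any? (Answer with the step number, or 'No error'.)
Step 4

Step 4 is incorrect due to a sign flip.
The step shows: -θ*(θ + 2)/(θ + 1)**2
The correct value should be: θ*(θ + 2)/(θ + 1)**2

Explanation: The sign of the whole expression was flipped: the term θ*(θ + 2)/(θ + 1)**2 was incorrectly written as -θ*(θ + 2)/(θ + 1)**2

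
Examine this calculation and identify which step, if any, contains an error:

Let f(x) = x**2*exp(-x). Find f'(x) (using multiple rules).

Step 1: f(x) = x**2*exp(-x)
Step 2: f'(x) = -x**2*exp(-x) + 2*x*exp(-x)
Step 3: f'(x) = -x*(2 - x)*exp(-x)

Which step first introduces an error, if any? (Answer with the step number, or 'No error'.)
Step 3

Step 3 is incorrect due to a sign flip.
The step shows: -x*(2 - x)*exp(-x)
The correct value should be: x*(2 - x)*exp(-x)

Explanation: The sign of the whole expression was flipped: the term x*(2 - x)*exp(-x) was incorrectly written as -x*(2 - x)*exp(-x)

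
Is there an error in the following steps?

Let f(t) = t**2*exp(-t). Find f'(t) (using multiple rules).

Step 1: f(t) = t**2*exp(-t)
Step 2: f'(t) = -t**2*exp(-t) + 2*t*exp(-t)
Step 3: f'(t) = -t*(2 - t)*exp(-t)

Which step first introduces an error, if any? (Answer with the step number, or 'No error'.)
Step 3

Step 3 is incorrect due to a sign flip.
The step shows: -t*(2 - t)*exp(-t)
The correct value should be: t*(2 - t)*exp(-t)

Explanation: The sign of the whole expression was flipped: the term t*(2 - t)*exp(-t) was incorrectly written as -t*(2 - t)*exp(-t)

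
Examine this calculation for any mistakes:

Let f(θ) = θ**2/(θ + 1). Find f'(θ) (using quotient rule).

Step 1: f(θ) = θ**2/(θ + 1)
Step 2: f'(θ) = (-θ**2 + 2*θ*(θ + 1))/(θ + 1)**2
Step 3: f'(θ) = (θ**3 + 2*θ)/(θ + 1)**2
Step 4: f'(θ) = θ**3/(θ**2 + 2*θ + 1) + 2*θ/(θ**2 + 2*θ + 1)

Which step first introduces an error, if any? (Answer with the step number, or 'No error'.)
Step 3

Step 3 is incorrect due to a wrong exponent.
The step shows: (θ**3 + 2*θ)/(θ + 1)**2
The correct value should be: (θ**2 + 2*θ)/(θ + 1)**2

Explanation: The exponent 2 on θ was incorrectly written as 3: the term (θ**2 + 2*θ)/(θ + 1)**2 was incorrectly written as (θ**3 + 2*θ)/(θ + 1)**2
The later steps are derived from this incorrect expression, so the error originates in Step 3.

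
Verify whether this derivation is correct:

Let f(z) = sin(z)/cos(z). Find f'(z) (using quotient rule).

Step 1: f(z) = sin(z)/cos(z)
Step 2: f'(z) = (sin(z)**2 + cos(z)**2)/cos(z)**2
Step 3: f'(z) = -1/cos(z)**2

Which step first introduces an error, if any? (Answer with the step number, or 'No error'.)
Step 3

Step 3 is incorrect due to a sign flip.
The step shows: -1/cos(z)**2
The correct value should be: cos(z)**(-2)

Explanation: The sign of the whole expression was flipped: the term cos(z)**(-2) was incorrectly written as -1/cos(z)**2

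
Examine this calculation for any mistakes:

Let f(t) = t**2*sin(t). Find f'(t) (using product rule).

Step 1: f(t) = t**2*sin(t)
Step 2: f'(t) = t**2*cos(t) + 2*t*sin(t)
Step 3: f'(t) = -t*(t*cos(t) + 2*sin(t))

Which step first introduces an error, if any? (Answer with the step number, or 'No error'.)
Step 3

Step 3 is incorrect due to a sign flip.
The step shows: -t*(t*cos(t) + 2*sin(t))
The correct value should be: t*(t*cos(t) + 2*sin(t))

Explanation: The sign of the whole expression was flipped: the term t*(t*cos(t) + 2*sin(t)) was incorrectly written as -t*(t*cos(t) + 2*sin(t))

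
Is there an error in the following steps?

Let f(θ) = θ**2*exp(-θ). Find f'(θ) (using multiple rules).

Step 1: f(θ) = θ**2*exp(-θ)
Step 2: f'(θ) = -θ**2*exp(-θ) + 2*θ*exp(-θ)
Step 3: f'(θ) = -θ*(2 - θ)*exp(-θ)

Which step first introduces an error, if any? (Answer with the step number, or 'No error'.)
Step 3

Step 3 is incorrect due to a sign flip.
The step shows: -θ*(2 - θ)*exp(-θ)
The correct value should be: θ*(2 - θ)*exp(-θ)

Explanation: The sign of the whole expression was flipped: the term θ*(2 - θ)*exp(-θ) was incorrectly written as -θ*(2 - θ)*exp(-θ)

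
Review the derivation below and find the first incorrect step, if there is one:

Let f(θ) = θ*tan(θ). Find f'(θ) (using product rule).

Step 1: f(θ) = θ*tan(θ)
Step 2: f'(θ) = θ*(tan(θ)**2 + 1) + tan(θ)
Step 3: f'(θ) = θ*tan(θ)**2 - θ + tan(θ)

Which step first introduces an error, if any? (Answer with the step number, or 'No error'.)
Step 3

Step 3 is incorrect due to a sign flip.
The step shows: θ*tan(θ)**2 - θ + tan(θ)
The correct value should be: θ*tan(θ)**2 + θ + tan(θ)

Explanation: The sign of one term was flipped: the term θ was incorrectly written as -θ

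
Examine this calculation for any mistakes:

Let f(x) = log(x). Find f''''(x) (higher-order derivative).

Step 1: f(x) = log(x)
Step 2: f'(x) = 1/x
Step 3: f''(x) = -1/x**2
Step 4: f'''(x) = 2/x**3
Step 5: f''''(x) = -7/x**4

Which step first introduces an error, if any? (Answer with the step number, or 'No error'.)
Step 5

Step 5 is incorrect due to a wrong coefficient.
The step shows: -7/x**4
The correct value should be: -6/x**4

Explanation: The coefficient -6 was incorrectly written as -7: the term -6/x**4 was incorrectly written as -7/x**4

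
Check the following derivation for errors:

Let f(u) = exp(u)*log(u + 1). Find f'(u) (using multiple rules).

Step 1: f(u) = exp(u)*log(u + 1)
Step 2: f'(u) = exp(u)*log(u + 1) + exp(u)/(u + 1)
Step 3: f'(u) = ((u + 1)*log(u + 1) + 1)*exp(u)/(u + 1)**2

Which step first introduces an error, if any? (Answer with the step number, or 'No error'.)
Step 3

Step 3 is incorrect due to a wrong exponent.
The step shows: ((u + 1)*log(u + 1) + 1)*exp(u)/(u + 1)**2
The correct value should be: ((u + 1)*log(u + 1) + 1)*exp(u)/(u + 1)

Explanation: The exponent -1 on u + 1 was incorrectly written as -2: the term ((u + 1)*log(u + 1) + 1)*exp(u)/(u + 1) was incorrectly written as ((u + 1)*log(u + 1) + 1)*exp(u)/(u + 1)**2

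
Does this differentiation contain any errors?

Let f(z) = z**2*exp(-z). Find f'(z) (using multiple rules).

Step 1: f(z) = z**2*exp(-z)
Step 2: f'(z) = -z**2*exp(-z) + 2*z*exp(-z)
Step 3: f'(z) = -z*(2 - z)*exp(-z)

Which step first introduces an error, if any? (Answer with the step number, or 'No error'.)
Step 3

Step 3 is incorrect due to a sign flip.
The step shows: -z*(2 - z)*exp(-z)
The correct value should be: z*(2 - z)*exp(-z)

Explanation: The sign of the whole expression was flipped: the term z*(2 - z)*exp(-z) was incorrectly written as -z*(2 - z)*exp(-z)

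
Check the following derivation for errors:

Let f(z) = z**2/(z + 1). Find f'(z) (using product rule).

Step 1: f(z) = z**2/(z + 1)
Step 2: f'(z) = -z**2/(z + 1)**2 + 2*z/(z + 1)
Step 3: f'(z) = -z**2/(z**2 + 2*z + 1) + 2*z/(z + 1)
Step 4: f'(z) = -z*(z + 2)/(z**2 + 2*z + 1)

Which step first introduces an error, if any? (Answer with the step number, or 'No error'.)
Step 4

Step 4 is incorrect due to a sign flip.
The step shows: -z*(z + 2)/(z**2 + 2*z + 1)
The correct value should be: z*(z + 2)/(z**2 + 2*z + 1)

Explanation: The sign of the whole expression was flipped: the term z*(z + 2)/(z**2 + 2*z + 1) was incorrectly written as -z*(z + 2)/(z**2 + 2*z + 1)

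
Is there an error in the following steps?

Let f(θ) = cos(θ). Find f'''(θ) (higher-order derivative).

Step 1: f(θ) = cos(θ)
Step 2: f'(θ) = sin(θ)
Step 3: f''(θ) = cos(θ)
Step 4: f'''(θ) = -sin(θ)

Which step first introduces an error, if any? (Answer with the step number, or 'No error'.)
Step 2

Step 2 is incorrect due to a sign flip.
The step shows: sin(θ)
The correct value should be: -sin(θ)

Explanation: The sign of the whole expression was flipped: the term -sin(θ) was incorrectly written as sin(θ)
The later steps are derived from this incorrect expression, so the error originates in Step 2.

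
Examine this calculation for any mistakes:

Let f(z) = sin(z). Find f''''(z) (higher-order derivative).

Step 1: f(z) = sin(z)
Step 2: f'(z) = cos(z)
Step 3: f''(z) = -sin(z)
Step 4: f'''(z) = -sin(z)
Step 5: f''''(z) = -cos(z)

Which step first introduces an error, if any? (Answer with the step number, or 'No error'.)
Step 4

Step 4 is incorrect due to a wrong trig function.
The step shows: -sin(z)
The correct value should be: -cos(z)

Explanation: cos(z) was incorrectly written as sin(z): the term -cos(z) was incorrectly written as -sin(z)
The later steps are derived from this incorrect expression, so the error originates in Step 4.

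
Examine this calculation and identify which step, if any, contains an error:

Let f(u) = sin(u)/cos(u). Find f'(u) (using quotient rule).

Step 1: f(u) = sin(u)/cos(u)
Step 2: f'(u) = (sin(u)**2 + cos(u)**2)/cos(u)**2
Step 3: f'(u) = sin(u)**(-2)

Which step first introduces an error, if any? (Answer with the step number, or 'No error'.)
Step 3

Step 3 is incorrect due to a wrong trig function.
The step shows: sin(u)**(-2)
The correct value should be: cos(u)**(-2)

Explanation: cos(u) was incorrectly written as sin(u): the term cos(u)**(-2) was incorrectly written as sin(u)**(-2)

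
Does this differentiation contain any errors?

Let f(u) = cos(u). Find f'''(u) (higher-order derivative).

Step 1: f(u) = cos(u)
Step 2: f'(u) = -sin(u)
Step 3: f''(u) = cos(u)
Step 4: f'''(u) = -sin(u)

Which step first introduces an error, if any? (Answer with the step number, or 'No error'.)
Step 3

Step 3 is incorrect due to a sign flip.
The step shows: cos(u)
The correct value should be: -cos(u)

Explanation: The sign of the whole expression was flipped: the term -cos(u) was incorrectly written as cos(u)
The later steps are derived from this incorrect expression, so the error originates in Step 3.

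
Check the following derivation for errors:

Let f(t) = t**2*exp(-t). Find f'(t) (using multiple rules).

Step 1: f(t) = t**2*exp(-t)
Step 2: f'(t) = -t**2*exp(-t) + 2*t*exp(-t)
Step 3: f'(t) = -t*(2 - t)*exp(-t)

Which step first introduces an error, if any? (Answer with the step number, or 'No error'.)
Step 3

Step 3 is incorrect due to a sign flip.
The step shows: -t*(2 - t)*exp(-t)
The correct value should be: t*(2 - t)*exp(-t)

Explanation: The sign of the whole expression was flipped: the term t*(2 - t)*exp(-t) was incorrectly written as -t*(2 - t)*exp(-t)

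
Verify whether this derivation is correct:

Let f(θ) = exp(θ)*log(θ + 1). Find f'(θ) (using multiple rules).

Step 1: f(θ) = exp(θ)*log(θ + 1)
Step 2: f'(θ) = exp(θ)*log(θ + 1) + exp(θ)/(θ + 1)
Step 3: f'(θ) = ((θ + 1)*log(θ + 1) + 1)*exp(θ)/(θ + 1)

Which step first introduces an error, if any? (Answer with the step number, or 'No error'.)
No error

All steps in this derivation are correct.
The final answer f'(θ) = ((θ + 1)*log(θ + 1) + 1)*exp(θ)/(θ + 1) is valid.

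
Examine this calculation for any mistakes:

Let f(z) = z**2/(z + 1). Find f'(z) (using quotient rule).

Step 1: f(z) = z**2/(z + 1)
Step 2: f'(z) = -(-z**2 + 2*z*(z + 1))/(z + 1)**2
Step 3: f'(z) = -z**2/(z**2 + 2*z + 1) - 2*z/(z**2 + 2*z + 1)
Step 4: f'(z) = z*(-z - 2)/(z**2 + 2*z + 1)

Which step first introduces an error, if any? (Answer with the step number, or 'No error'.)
Step 2

Step 2 is incorrect due to a sign flip.
The step shows: -(-z**2 + 2*z*(z + 1))/(z + 1)**2
The correct value should be: (-z**2 + 2*z*(z + 1))/(z + 1)**2

Explanation: The sign of the whole expression was flipped: the term (-z**2 + 2*z*(z + 1))/(z + 1)**2 was incorrectly written as -(-z**2 + 2*z*(z + 1))/(z + 1)**2
The later steps are derived from this incorrect expression, so the error originates in Step 2.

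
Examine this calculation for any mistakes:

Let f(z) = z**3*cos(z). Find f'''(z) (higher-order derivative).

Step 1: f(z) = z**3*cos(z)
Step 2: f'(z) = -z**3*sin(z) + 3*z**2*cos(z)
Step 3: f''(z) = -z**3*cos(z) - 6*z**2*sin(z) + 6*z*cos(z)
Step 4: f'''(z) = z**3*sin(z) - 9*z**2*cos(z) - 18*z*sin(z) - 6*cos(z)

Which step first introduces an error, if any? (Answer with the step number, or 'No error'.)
Step 4

Step 4 is incorrect due to a sign flip.
The step shows: z**3*sin(z) - 9*z**2*cos(z) - 18*z*sin(z) - 6*cos(z)
The correct value should be: z**3*sin(z) - 9*z**2*cos(z) - 18*z*sin(z) + 6*cos(z)

Explanation: The sign of one term was flipped: the term 6*cos(z) was incorrectly written as -6*cos(z)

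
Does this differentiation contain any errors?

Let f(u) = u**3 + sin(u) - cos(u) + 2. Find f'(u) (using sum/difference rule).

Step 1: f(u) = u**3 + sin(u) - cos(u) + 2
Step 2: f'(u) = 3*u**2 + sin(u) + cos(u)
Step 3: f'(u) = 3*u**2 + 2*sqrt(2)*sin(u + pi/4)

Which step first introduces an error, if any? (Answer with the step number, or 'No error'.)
Step 3

Step 3 is incorrect due to a wrong exponent.
The step shows: 3*u**2 + 2*sqrt(2)*sin(u + pi/4)
The correct value should be: 3*u**2 + sqrt(2)*sin(u + pi/4)

Explanation: The exponent 1/2 on 2 was incorrectly written as 3/2: the term sqrt(2)*sin(u + pi/4) was incorrectly written as 2*sqrt(2)*sin(u + pi/4)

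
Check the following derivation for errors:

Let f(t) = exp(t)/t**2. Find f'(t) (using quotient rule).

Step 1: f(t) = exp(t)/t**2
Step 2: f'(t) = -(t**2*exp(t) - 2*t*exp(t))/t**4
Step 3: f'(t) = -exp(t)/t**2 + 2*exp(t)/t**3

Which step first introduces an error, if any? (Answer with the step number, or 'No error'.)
Step 2

Step 2 is incorrect due to a sign flip.
The step shows: -(t**2*exp(t) - 2*t*exp(t))/t**4
The correct value should be: (t**2*exp(t) - 2*t*exp(t))/t**4

Explanation: The sign of the whole expression was flipped: the term (t**2*exp(t) - 2*t*exp(t))/t**4 was incorrectly written as -(t**2*exp(t) - 2*t*exp(t))/t**4
The later steps are derived from this incorrect expression, so the error originates in Step 2.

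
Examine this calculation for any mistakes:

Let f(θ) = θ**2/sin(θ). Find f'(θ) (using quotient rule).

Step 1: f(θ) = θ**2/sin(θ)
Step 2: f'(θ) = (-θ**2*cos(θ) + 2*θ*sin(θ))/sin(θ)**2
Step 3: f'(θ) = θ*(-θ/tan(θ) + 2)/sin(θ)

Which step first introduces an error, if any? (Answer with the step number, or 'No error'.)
No error

All steps in this derivation are correct.
The final answer f'(θ) = θ*(-θ/tan(θ) + 2)/sin(θ) is valid.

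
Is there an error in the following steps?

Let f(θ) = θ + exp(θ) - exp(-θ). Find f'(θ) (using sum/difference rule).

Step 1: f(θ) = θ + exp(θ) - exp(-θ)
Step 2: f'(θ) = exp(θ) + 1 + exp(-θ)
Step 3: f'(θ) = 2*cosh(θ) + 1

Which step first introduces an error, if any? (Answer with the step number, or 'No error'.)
No error

All steps in this derivation are correct.
The final answer f'(θ) = 2*cosh(θ) + 1 is valid.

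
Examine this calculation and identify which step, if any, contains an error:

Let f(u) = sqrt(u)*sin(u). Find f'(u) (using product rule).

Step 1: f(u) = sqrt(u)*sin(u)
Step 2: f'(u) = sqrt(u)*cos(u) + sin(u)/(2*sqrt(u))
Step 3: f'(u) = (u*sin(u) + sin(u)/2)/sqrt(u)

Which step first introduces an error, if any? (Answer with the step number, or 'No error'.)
Step 3

Step 3 is incorrect due to a wrong trig function.
The step shows: (u*sin(u) + sin(u)/2)/sqrt(u)
The correct value should be: (u*cos(u) + sin(u)/2)/sqrt(u)

Explanation: cos(u) was incorrectly written as sin(u): the term (u*cos(u) + sin(u)/2)/sqrt(u) was incorrectly written as (u*sin(u) + sin(u)/2)/sqrt(u)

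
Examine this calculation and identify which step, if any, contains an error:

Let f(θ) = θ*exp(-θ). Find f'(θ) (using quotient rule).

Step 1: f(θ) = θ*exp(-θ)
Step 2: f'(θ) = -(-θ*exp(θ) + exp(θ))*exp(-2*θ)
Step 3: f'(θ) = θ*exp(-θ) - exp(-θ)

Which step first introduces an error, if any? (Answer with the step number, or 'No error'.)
Step 2

Step 2 is incorrect due to a sign flip.
The step shows: -(-θ*exp(θ) + exp(θ))*exp(-2*θ)
The correct value should be: (-θ*exp(θ) + exp(θ))*exp(-2*θ)

Explanation: The sign of the whole expression was flipped: the term (-θ*exp(θ) + exp(θ))*exp(-2*θ) was incorrectly written as -(-θ*exp(θ) + exp(θ))*exp(-2*θ)
The later steps are derived from this incorrect expression, so the error originates in Step 2.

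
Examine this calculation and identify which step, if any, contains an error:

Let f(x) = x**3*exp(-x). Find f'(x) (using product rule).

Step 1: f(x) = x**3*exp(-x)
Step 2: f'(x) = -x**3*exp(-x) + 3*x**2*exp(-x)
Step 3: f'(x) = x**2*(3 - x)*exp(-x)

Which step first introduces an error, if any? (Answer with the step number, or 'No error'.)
No error

All steps in this derivation are correct.
The final answer f'(x) = x**2*(3 - x)*exp(-x) is valid.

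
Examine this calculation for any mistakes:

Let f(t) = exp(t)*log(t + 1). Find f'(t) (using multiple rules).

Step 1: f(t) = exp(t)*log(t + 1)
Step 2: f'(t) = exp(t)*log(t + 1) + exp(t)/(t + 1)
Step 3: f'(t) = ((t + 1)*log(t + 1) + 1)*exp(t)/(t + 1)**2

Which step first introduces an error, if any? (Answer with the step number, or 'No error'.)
Step 3

Step 3 is incorrect due to a wrong exponent.
The step shows: ((t + 1)*log(t + 1) + 1)*exp(t)/(t + 1)**2
The correct value should be: ((t + 1)*log(t + 1) + 1)*exp(t)/(t + 1)

Explanation: The exponent -1 on t + 1 was incorrectly written as -2: the term ((t + 1)*log(t + 1) + 1)*exp(t)/(t + 1) was incorrectly written as ((t + 1)*log(t + 1) + 1)*exp(t)/(t + 1)**2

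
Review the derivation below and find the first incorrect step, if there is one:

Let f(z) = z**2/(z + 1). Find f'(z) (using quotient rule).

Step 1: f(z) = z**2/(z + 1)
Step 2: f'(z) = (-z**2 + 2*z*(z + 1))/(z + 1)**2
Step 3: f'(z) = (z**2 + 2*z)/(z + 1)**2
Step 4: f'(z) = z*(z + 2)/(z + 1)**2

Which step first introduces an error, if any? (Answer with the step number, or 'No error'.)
No error

All steps in this derivation are correct.
The final answer f'(z) = z*(z + 2)/(z + 1)**2 is valid.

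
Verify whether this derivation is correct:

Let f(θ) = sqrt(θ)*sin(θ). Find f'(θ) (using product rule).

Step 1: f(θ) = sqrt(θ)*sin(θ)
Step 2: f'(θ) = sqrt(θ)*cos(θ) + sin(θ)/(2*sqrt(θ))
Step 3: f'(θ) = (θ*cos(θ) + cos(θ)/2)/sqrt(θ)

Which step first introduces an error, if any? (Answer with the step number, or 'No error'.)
Step 3

Step 3 is incorrect due to a wrong trig function.
The step shows: (θ*cos(θ) + cos(θ)/2)/sqrt(θ)
The correct value should be: (θ*cos(θ) + sin(θ)/2)/sqrt(θ)

Explanation: sin(θ) was incorrectly written as cos(θ): the term (θ*cos(θ) + sin(θ)/2)/sqrt(θ) was incorrectly written as (θ*cos(θ) + cos(θ)/2)/sqrt(θ)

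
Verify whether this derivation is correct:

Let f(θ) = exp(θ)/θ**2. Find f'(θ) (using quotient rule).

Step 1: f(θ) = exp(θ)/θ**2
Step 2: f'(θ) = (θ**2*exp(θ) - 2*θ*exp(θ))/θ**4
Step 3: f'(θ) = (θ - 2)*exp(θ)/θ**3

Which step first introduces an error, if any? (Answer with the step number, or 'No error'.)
No error

All steps in this derivation are correct.
The final answer f'(θ) = (θ - 2)*exp(θ)/θ**3 is valid.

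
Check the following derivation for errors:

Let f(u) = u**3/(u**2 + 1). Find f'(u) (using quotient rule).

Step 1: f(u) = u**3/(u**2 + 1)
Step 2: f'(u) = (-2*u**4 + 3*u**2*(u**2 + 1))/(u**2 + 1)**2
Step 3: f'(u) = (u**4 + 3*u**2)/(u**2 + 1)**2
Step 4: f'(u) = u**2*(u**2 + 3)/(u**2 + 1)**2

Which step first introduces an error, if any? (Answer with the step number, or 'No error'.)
No error

All steps in this derivation are correct.
The final answer f'(u) = u**2*(u**2 + 3)/(u**2 + 1)**2 is valid.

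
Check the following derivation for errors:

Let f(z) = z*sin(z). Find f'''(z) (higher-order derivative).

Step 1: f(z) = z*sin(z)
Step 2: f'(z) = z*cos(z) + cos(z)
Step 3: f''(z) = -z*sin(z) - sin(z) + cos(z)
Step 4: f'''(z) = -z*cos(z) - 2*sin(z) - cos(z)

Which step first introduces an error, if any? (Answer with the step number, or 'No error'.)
Step 2

Step 2 is incorrect due to a wrong trig function.
The step shows: z*cos(z) + cos(z)
The correct value should be: z*cos(z) + sin(z)

Explanation: sin(z) was incorrectly written as cos(z): the term sin(z) was incorrectly written as cos(z)
The later steps are derived from this incorrect expression, so the error originates in Step 2.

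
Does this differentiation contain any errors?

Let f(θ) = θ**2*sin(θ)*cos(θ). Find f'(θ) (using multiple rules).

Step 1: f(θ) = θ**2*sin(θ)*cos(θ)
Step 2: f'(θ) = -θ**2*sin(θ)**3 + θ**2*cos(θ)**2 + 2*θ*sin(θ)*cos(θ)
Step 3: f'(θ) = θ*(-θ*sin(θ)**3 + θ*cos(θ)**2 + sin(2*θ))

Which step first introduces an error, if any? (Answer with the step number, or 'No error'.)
Step 2

Step 2 is incorrect due to a wrong exponent.
The step shows: -θ**2*sin(θ)**3 + θ**2*cos(θ)**2 + 2*θ*sin(θ)*cos(θ)
The correct value should be: -θ**2*sin(θ)**2 + θ**2*cos(θ)**2 + 2*θ*sin(θ)*cos(θ)

Explanation: The exponent 2 on sin(θ) was incorrectly written as 3: the term -θ**2*sin(θ)**2 was incorrectly written as -θ**2*sin(θ)**3
The later steps are derived from this incorrect expression, so the error originates in Step 2.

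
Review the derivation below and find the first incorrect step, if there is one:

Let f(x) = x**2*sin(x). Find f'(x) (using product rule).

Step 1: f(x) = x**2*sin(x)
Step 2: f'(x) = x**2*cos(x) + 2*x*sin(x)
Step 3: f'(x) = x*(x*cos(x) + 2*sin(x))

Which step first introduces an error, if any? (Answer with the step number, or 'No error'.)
No error

All steps in this derivation are correct.
The final answer f'(x) = x*(x*cos(x) + 2*sin(x)) is valid.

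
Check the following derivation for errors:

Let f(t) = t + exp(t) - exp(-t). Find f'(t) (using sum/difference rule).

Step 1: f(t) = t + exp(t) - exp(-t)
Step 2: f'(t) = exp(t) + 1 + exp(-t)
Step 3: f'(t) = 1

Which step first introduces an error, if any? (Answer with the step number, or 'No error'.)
Step 3

Step 3 is incorrect due to a dropped term.
The step shows: 1
The correct value should be: 2*cosh(t) + 1

Explanation: A term was dropped: the term 2*cosh(t) was incorrectly omitted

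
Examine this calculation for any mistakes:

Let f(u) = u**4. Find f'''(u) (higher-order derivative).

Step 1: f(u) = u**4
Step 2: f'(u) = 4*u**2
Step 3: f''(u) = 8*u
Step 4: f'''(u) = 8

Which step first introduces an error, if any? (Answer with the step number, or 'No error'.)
Step 2

Step 2 is incorrect due to a wrong exponent.
The step shows: 4*u**2
The correct value should be: 4*u**3

Explanation: The exponent 3 on u was incorrectly written as 2: the term 4*u**3 was incorrectly written as 4*u**2
The later steps are derived from this incorrect expression, so the error originates in Step 2.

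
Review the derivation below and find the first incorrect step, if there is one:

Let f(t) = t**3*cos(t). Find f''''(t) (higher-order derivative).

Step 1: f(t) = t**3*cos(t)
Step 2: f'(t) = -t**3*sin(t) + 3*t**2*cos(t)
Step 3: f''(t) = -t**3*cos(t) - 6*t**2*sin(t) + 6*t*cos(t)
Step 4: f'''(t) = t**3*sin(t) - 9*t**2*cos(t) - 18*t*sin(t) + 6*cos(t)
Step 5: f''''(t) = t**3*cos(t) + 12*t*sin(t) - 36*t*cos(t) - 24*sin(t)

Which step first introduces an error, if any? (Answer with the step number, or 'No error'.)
Step 5

Step 5 is incorrect due to a wrong exponent.
The step shows: t**3*cos(t) + 12*t*sin(t) - 36*t*cos(t) - 24*sin(t)
The correct value should be: t**3*cos(t) + 12*t**2*sin(t) - 36*t*cos(t) - 24*sin(t)

Explanation: The exponent 2 on t was incorrectly written as 1: the term 12*t**2*sin(t) was incorrectly written as 12*t*sin(t)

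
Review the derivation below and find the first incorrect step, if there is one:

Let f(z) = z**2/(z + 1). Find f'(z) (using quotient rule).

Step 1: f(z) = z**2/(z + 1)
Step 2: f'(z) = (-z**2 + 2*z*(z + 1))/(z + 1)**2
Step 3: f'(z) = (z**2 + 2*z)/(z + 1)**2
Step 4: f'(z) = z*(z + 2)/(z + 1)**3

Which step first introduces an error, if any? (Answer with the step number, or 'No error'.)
Step 4

Step 4 is incorrect due to a wrong exponent.
The step shows: z*(z + 2)/(z + 1)**3
The correct value should be: z*(z + 2)/(z + 1)**2

Explanation: The exponent -2 on z + 1 was incorrectly written as -3: the term z*(z + 2)/(z + 1)**2 was incorrectly written as z*(z + 2)/(z + 1)**3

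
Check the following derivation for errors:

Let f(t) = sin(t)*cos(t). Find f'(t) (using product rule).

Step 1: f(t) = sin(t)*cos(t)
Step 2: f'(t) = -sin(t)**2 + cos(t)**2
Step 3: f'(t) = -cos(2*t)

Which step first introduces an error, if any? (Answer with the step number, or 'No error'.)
Step 3

Step 3 is incorrect due to a sign flip.
The step shows: -cos(2*t)
The correct value should be: cos(2*t)

Explanation: The sign of the whole expression was flipped: the term cos(2*t) was incorrectly written as -cos(2*t)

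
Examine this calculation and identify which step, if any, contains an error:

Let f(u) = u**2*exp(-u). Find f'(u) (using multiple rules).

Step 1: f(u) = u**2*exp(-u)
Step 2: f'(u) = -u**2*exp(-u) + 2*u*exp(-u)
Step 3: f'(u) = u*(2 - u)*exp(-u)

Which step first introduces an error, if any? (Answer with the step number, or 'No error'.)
No error

All steps in this derivation are correct.
The final answer f'(u) = u*(2 - u)*exp(-u) is valid.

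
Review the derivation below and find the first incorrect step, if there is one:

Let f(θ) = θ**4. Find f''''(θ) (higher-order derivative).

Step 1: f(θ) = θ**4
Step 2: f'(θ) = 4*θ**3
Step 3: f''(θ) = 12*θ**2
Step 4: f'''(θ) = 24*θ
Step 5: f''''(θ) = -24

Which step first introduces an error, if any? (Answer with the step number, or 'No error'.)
Step 5

Step 5 is incorrect due to a sign flip.
The step shows: -24
The correct value should be: 24

Explanation: The sign of the whole expression was flipped: the term 24 was incorrectly written as -24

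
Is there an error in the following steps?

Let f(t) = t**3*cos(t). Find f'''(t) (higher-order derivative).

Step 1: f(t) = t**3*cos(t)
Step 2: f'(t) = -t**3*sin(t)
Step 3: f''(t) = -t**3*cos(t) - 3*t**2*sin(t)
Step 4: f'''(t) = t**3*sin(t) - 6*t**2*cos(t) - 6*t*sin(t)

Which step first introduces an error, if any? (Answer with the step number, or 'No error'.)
Step 2

Step 2 is incorrect due to a dropped term.
The step shows: -t**3*sin(t)
The correct value should be: -t**3*sin(t) + 3*t**2*cos(t)

Explanation: A term was dropped: the term 3*t**2*cos(t) was incorrectly omitted
The later steps are derived from this incorrect expression, so the error originates in Step 2.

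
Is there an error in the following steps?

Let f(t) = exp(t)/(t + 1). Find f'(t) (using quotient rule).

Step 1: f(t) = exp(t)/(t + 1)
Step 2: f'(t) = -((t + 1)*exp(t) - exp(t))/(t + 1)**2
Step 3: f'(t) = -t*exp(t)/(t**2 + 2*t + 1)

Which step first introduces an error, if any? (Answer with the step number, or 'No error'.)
Step 2

Step 2 is incorrect due to a sign flip.
The step shows: -((t + 1)*exp(t) - exp(t))/(t + 1)**2
The correct value should be: ((t + 1)*exp(t) - exp(t))/(t + 1)**2

Explanation: The sign of the whole expression was flipped: the term ((t + 1)*exp(t) - exp(t))/(t + 1)**2 was incorrectly written as -((t + 1)*exp(t) - exp(t))/(t + 1)**2
The later steps are derived from this incorrect expression, so the error originates in Step 2.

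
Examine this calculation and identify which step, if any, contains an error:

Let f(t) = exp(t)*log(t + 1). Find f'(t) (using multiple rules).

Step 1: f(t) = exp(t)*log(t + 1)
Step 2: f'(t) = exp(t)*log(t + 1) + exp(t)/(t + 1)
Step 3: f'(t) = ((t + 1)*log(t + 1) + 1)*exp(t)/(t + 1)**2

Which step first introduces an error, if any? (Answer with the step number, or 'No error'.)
Step 3

Step 3 is incorrect due to a wrong exponent.
The step shows: ((t + 1)*log(t + 1) + 1)*exp(t)/(t + 1)**2
The correct value should be: ((t + 1)*log(t + 1) + 1)*exp(t)/(t + 1)

Explanation: The exponent -1 on t + 1 was incorrectly written as -2: the term ((t + 1)*log(t + 1) + 1)*exp(t)/(t + 1) was incorrectly written as ((t + 1)*log(t + 1) + 1)*exp(t)/(t + 1)**2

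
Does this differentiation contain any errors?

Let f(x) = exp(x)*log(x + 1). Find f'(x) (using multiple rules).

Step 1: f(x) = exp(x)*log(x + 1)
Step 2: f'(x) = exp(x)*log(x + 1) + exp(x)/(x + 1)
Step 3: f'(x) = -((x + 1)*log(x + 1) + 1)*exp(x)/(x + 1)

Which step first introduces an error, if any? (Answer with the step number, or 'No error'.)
Step 3

Step 3 is incorrect due to a sign flip.
The step shows: -((x + 1)*log(x + 1) + 1)*exp(x)/(x + 1)
The correct value should be: ((x + 1)*log(x + 1) + 1)*exp(x)/(x + 1)

Explanation: The sign of the whole expression was flipped: the term ((x + 1)*log(x + 1) + 1)*exp(x)/(x + 1) was incorrectly written as -((x + 1)*log(x + 1) + 1)*exp(x)/(x + 1)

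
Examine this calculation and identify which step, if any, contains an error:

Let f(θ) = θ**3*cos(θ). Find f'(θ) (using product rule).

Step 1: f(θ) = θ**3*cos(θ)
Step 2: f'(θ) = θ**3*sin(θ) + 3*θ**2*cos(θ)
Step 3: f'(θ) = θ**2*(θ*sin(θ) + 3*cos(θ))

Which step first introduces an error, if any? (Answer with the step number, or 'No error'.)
Step 2

Step 2 is incorrect due to a sign flip.
The step shows: θ**3*sin(θ) + 3*θ**2*cos(θ)
The correct value should be: -θ**3*sin(θ) + 3*θ**2*cos(θ)

Explanation: The sign of one term was flipped: the term -θ**3*sin(θ) was incorrectly written as θ**3*sin(θ)
The later steps are derived from this incorrect expression, so the error originates in Step 2.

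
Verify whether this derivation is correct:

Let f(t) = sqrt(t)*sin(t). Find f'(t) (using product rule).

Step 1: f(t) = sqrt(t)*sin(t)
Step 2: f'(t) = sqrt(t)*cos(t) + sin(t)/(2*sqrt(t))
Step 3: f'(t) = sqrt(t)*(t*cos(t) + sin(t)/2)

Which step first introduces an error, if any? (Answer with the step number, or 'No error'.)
Step 3

Step 3 is incorrect due to a wrong exponent.
The step shows: sqrt(t)*(t*cos(t) + sin(t)/2)
The correct value should be: (t*cos(t) + sin(t)/2)/sqrt(t)

Explanation: The exponent -1/2 on t was incorrectly written as 1/2: the term (t*cos(t) + sin(t)/2)/sqrt(t) was incorrectly written as sqrt(t)*(t*cos(t) + sin(t)/2)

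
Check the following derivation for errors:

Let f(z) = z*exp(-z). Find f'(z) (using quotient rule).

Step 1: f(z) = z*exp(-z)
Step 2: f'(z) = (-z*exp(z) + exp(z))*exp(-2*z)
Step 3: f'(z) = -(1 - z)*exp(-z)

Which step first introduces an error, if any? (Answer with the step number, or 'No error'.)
Step 3

Step 3 is incorrect due to a sign flip.
The step shows: -(1 - z)*exp(-z)
The correct value should be: (1 - z)*exp(-z)

Explanation: The sign of the whole expression was flipped: the term (1 - z)*exp(-z) was incorrectly written as -(1 - z)*exp(-z)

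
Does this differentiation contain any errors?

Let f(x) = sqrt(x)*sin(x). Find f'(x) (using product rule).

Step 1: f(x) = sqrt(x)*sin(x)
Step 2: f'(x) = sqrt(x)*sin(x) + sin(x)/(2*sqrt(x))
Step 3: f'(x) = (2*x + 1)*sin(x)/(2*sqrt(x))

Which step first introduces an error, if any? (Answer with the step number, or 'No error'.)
Step 2

Step 2 is incorrect due to a wrong trig function.
The step shows: sqrt(x)*sin(x) + sin(x)/(2*sqrt(x))
The correct value should be: sqrt(x)*cos(x) + sin(x)/(2*sqrt(x))

Explanation: cos(x) was incorrectly written as sin(x): the term sqrt(x)*cos(x) was incorrectly written as sqrt(x)*sin(x)
The later steps are derived from this incorrect expression, so the error originates in Step 2.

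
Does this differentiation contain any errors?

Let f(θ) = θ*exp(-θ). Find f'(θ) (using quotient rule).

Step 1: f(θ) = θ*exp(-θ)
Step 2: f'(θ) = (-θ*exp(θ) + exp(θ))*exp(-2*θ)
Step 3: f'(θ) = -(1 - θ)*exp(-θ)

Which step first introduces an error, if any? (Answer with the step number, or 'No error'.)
Step 3

Step 3 is incorrect due to a sign flip.
The step shows: -(1 - θ)*exp(-θ)
The correct value should be: (1 - θ)*exp(-θ)

Explanation: The sign of the whole expression was flipped: the term (1 - θ)*exp(-θ) was incorrectly written as -(1 - θ)*exp(-θ)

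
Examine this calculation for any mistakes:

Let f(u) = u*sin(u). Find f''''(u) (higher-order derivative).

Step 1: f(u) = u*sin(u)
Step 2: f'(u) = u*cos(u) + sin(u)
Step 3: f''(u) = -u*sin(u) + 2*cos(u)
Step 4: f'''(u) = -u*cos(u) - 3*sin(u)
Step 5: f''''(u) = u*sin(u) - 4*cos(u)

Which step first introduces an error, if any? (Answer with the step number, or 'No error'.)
No error

All steps in this derivation are correct.
The final answer f''''(u) = u*sin(u) - 4*cos(u) is valid.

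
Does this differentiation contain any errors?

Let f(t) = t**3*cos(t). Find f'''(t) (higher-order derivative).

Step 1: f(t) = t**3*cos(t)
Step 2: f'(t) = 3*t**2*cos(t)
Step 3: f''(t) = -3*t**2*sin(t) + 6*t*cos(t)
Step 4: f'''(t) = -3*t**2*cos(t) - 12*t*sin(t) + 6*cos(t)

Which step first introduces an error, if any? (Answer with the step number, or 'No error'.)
Step 2

Step 2 is incorrect due to a dropped term.
The step shows: 3*t**2*cos(t)
The correct value should be: -t**3*sin(t) + 3*t**2*cos(t)

Explanation: A term was dropped: the term -t**3*sin(t) was incorrectly omitted
The later steps are derived from this incorrect expression, so the error originates in Step 2.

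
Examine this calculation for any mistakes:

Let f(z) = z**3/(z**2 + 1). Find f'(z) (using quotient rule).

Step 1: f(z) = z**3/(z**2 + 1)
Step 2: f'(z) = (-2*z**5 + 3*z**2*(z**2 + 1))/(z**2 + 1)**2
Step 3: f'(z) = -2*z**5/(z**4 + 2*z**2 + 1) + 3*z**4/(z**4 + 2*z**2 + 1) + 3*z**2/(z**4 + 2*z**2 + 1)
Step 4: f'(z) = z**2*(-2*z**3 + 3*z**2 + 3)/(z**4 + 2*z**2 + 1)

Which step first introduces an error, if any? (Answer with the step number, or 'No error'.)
Step 2

Step 2 is incorrect due to a wrong exponent.
The step shows: (-2*z**5 + 3*z**2*(z**2 + 1))/(z**2 + 1)**2
The correct value should be: (-2*z**4 + 3*z**2*(z**2 + 1))/(z**2 + 1)**2

Explanation: The exponent 4 on z was incorrectly written as 5: the term (-2*z**4 + 3*z**2*(z**2 + 1))/(z**2 + 1)**2 was incorrectly written as (-2*z**5 + 3*z**2*(z**2 + 1))/(z**2 + 1)**2
The later steps are derived from this incorrect expression, so the error originates in Step 2.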